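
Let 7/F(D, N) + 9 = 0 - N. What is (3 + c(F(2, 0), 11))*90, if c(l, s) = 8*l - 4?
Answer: -650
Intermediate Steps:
F(D, N) = 7/(-9 - N) (F(D, N) = 7/(-9 + (0 - N)) = 7/(-9 - N))
c(l, s) = -4 + 8*l
(3 + c(F(2, 0), 11))*90 = (3 + (-4 + 8*(-7/(9 + 0))))*90 = (3 + (-4 + 8*(-7/9)))*90 = (3 + (-4 - 56/9))*90 = (3 - 92/9)*90 = -65/9*90 = -650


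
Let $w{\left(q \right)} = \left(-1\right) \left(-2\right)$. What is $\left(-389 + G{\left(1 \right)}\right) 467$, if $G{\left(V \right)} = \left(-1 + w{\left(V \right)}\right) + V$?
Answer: $-180729$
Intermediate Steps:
$w{\left(q \right)} = 2$
$G{\left(V \right)} = 1 + V$ ($G{\left(V \right)} = \left(-1 + 2\right) + V = 1 + V$)
$\left(-389 + G{\left(1 \right)}\right) 467 = \left(-389 + \left(1 + 1\right)\right) 467 = \left(-389 + 2\right) 467 = \left(-387\right) 467 = -180729$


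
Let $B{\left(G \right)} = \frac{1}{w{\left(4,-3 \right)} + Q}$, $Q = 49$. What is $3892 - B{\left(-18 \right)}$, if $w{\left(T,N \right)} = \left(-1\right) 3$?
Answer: $\frac{179031}{46} \approx 3892.0$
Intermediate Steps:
$w{\left(T,N \right)} = -3$
$B{\left(G \right)} = \frac{1}{46}$ ($B{\left(G \right)} = \frac{1}{-3 + 49} = \frac{1}{46}$)
$3892 - B{\left(-18 \right)} = 3892 - \frac{1}{46} = \frac{179031}{46}$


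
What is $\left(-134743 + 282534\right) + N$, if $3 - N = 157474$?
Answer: $-9680$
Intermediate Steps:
$N = -157471$ ($N = 3 - 157474 = -157471$)
$\left(-134743 + 282534\right) + N = \left(-134743 + 282534\right) - 157471 = 147791 - 157471 = -9680$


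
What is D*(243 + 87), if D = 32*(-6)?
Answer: -63360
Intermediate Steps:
D = -192
D*(243 + 87) = -192*(243 + 87) = -192*330 = -63360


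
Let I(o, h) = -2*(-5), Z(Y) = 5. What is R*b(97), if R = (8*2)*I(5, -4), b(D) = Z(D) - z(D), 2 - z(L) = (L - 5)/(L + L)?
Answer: 53920/97 ≈ 555.88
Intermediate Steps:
z(L) = 2 - (-5 + L)/(2*L) (z(L) = 2 - (L - 5)/(L + L) = 2 - (-5 + L)/(2*L))
I(o, h) = 10
b(D) = 5 - (5 + 3*D)/(2*D)
R = 160 (R = (8*2)*10 = 16*10 = 160)
R*b(97) = 160*((½)*(-5 + 7*97)/97) = 160*((½)*(1/97)*(-5 + 679)) = 160*((½)*(1/97)*674) = 160*(337/97) = 53920/97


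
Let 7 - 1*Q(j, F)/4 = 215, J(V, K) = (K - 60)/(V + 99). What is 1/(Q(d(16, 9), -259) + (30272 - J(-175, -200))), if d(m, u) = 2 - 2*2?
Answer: 19/559295 ≈ 3.3971e-5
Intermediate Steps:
J(V, K) = (-60 + K)/(99 + V)
d(m, u) = -2 (d(m, u) = 2 - 4 = -2)
Q(j, F) = -832 (Q(j, F) = 28 - 4*215 = 28 - 860 = -832)
1/(Q(d(16, 9), -259) + (30272 - J(-175, -200))) = 1/(-832 + (30272 - (-60 - 200)/(99 - 175))) = 1/(-832 + (30272 - (-260)/(-76))) = 1/(-832 + (30272 - (-1)*(-260)/76)) = 1/(-832 + (30272 - 1*65/19)) = 1/(-832 + (30272 - 65/19)) = 1/(-832 + 575103/19) = 1/(559295/19) = 19/559295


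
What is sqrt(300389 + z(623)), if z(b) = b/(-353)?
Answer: sqrt(37430952982)/353 ≈ 548.08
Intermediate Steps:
z(b) = -b/353 (z(b) = b*(-1/353) = -b/353)
sqrt(300389 + z(623)) = sqrt(300389 - 1/353*623) = sqrt(300389 - 623/353) = sqrt(106036694/353) = sqrt(37430952982)/353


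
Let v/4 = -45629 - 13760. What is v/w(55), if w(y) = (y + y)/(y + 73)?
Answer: -1382144/5 ≈ -2.7643e+5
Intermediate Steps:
v = -237556 (v = 4*(-45629 - 13760) = 4*(-59389) = -237556)
w(y) = 2*y/(73 + y) (w(y) = (2*y)/(73 + y) = 2*y/(73 + y))
v/w(55) = -237556/(2*55/(73 + 55)) = -237556/(2*55/128) = -237556/(2*55*(1/128)) = -237556/55/64 = -237556*64/55 = -1382144/5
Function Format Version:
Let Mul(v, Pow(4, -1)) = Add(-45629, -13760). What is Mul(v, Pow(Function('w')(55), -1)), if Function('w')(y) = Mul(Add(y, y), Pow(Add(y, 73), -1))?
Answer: Rational(-1382144, 5) ≈ -2.7643e+5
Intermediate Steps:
v = -237556 (v = Mul(4, Add(-45629, -13760)) = Mul(4, -59389) = -237556)
Function('w')(y) = Mul(2, y, Pow(Add(73, y), -1)) (Function('w')(y) = Mul(Mul(2, y), Pow(Add(73, y), -1)) = Mul(2, y, Pow(Add(73, y), -1)))
Mul(v, Pow(Function('w')(55), -1)) = Mul(-237556, Pow(Mul(2, 55, Pow(Add(73, 55), -1)), -1)) = Mul(-237556, Pow(Mul(2, 55, Pow(128, -1)), -1)) = Mul(-237556, Pow(Mul(2, 55, Rational(1, 128)), -1)) = Mul(-237556, Pow(Rational(55, 64), -1)) = Mul(-237556, Rational(64, 55)) = Rational(-1382144, 5)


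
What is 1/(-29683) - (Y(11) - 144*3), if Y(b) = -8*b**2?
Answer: 41556199/29683 ≈ 1400.0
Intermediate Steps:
1/(-29683) - (Y(11) - 144*3) = 1/(-29683) - (-8*11**2 - 144*3) = -1/29683 - (-8*121 - 8*54) = -1/29683 - (-968 - 432) = -1/29683 - 1*(-1400) = -1/29683 + 1400 = 41556199/29683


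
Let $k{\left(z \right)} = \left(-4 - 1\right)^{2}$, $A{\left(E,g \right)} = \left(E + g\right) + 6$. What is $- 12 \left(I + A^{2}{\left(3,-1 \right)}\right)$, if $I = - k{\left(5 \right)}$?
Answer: $-468$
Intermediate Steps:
$A{\left(E,g \right)} = 6 + E + g$
$k{\left(z \right)} = 25$ ($k{\left(z \right)} = \left(-5\right)^{2} = 25$)
$I = -25$ ($I = \left(-1\right) 25 = -25$)
$- 12 \left(I + A^{2}{\left(3,-1 \right)}\right) = - 12 \left(-25 + \left(6 + 3 - 1\right)^{2}\right) = - 12 \left(-25 + 8^{2}\right) = - 12 \left(-25 + 64\right) = \left(-12\right) 39 = -468$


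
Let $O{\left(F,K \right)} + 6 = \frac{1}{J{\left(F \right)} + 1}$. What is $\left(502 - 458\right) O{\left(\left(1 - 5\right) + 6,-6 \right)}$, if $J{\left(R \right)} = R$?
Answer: $- \frac{748}{3} \approx -249.33$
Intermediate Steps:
$O{\left(F,K \right)} = -6 + \frac{1}{1 + F}$ ($O{\left(F,K \right)} = -6 + \frac{1}{F + 1} = -6 + \frac{1}{1 + F}$)
$\left(502 - 458\right) O{\left(\left(1 - 5\right) + 6,-6 \right)} = \left(502 - 458\right) \frac{-5 - 6 \left(\left(1 - 5\right) + 6\right)}{1 + \left(\left(1 - 5\right) + 6\right)} = 44 \frac{-5 - 6 \left(-4 + 6\right)}{1 + \left(-4 + 6\right)} = 44 \frac{-5 - 12}{1 + 2} = 44 \frac{-5 - 12}{3} = 44 \cdot \frac{1}{3} \left(-17\right) = 44 \left(- \frac{17}{3}\right) = - \frac{748}{3}$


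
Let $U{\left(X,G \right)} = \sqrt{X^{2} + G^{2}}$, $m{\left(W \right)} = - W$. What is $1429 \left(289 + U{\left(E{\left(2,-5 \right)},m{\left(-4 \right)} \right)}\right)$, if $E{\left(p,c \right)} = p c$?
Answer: $412981 + 2858 \sqrt{29} \approx 4.2837 \cdot 10^{5}$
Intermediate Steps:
$E{\left(p,c \right)} = c p$
$U{\left(X,G \right)} = \sqrt{G^{2} + X^{2}}$
$1429 \left(289 + U{\left(E{\left(2,-5 \right)},m{\left(-4 \right)} \right)}\right) = 1429 \left(289 + \sqrt{\left(\left(-1\right) \left(-4\right)\right)^{2} + \left(\left(-5\right) 2\right)^{2}}\right) = 1429 \left(289 + \sqrt{4^{2} + \left(-10\right)^{2}}\right) = 1429 \left(289 + \sqrt{16 + 100}\right) = 1429 \left(289 + \sqrt{116}\right) = 1429 \left(289 + 2 \sqrt{29}\right) = 412981 + 2858 \sqrt{29}$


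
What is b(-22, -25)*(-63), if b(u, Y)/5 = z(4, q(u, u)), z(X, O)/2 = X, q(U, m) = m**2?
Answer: -2520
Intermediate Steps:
z(X, O) = 2*X
b(u, Y) = 40 (b(u, Y) = 5*(2*4) = 5*8 = 40)
b(-22, -25)*(-63) = 40*(-63) = -2520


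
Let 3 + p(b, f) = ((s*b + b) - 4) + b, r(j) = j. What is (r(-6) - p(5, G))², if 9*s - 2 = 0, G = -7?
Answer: 8281/81 ≈ 102.23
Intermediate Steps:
s = 2/9 (s = 2/9 + (⅑)*0 = 2/9 + 0 = 2/9 ≈ 0.22222)
p(b, f) = -7 + 20*b/9 (p(b, f) = -3 + (((2*b/9 + b) - 4) + b) = -3 + ((11*b/9 - 4) + b) = -3 + ((-4 + 11*b/9) + b) = -3 + (-4 + 20*b/9) = -7 + 20*b/9)
(r(-6) - p(5, G))² = (-6 - (-7 + (20/9)*5))² = (-6 - (-7 + 100/9))² = (-6 - 1*37/9)² = (-6 - 37/9)² = (-91/9)² = 8281/81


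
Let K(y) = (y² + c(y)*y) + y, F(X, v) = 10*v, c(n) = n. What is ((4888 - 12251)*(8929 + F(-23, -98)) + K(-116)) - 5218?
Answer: -58506909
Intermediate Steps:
K(y) = y + 2*y² (K(y) = (y² + y*y) + y = (y² + y²) + y = 2*y² + y = y + 2*y²)
((4888 - 12251)*(8929 + F(-23, -98)) + K(-116)) - 5218 = ((4888 - 12251)*(8929 + 10*(-98)) - 116*(1 + 2*(-116))) - 5218 = (-7363*(8929 - 980) - 116*(1 - 232)) - 5218 = (-7363*7949 - 116*(-231)) - 5218 = (-58528487 + 26796) - 5218 = -58501691 - 5218 = -58506909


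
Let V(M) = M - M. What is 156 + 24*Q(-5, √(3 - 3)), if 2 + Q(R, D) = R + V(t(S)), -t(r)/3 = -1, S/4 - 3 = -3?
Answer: -12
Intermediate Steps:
S = 0 (S = 12 + 4*(-3) = 12 - 12 = 0)
t(r) = 3 (t(r) = -3*(-1) = 3)
V(M) = 0
Q(R, D) = -2 + R (Q(R, D) = -2 + (R + 0) = -2 + R)
156 + 24*Q(-5, √(3 - 3)) = 156 + 24*(-2 - 5) = 156 + 24*(-7) = 156 - 168 = -12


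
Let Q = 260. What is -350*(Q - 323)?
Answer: 22050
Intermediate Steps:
-350*(Q - 323) = -350*(260 - 323) = -350*(-63) = 22050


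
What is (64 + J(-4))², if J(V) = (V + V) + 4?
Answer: 3600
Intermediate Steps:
J(V) = 4 + 2*V (J(V) = 2*V + 4 = 4 + 2*V)
(64 + J(-4))² = (64 + (4 + 2*(-4)))² = (64 + (4 - 8))² = (64 - 4)² = 60² = 3600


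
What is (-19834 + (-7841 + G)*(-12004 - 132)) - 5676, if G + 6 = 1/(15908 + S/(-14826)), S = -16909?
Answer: 22456060925658058/235868917 ≈ 9.5206e+7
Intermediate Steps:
G = -1415198676/235868917 (G = -6 + 1/(15908 - 16909/(-14826)) = -6 + 1/(15908 - 16909*(-1/14826)) = -6 + 1/(15908 + 16909/14826) = -6 + 1/(235868917/14826) = -6 + 14826/235868917 = -1415198676/235868917 ≈ -5.9999)
(-19834 + (-7841 + G)*(-12004 - 132)) - 5676 = (-19834 + (-7841 - 1415198676/235868917)*(-12004 - 132)) - 5676 = (-19834 - 1850863376873/235868917*(-12136)) - 5676 = (-19834 + 22462077941730728/235868917) - 5676 = 22457399717630950/235868917 - 5676 = 22456060925658058/235868917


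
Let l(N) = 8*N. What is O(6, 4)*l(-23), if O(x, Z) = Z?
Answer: -736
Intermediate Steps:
O(6, 4)*l(-23) = 4*(8*(-23)) = 4*(-184) = -736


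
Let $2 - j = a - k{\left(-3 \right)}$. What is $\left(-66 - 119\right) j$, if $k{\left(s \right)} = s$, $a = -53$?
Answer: $-9620$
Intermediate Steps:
$j = 52$ ($j = 2 - \left(-53 - -3\right) = 2 - \left(-53 + 3\right) = 2 - -50 = 2 + 50 = 52$)
$\left(-66 - 119\right) j = \left(-66 - 119\right) 52 = \left(-185\right) 52 = -9620$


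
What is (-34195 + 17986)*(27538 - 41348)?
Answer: 223846290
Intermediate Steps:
(-34195 + 17986)*(27538 - 41348) = -16209*(-13810) = 223846290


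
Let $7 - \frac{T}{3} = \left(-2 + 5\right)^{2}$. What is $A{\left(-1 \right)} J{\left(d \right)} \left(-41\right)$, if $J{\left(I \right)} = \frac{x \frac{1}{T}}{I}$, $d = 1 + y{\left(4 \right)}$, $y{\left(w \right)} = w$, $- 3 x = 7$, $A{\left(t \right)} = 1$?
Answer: $- \frac{287}{90} \approx -3.1889$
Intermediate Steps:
$T = -6$ ($T = 21 - 3 \left(-2 + 5\right)^{2} = 21 - 3 \cdot 3^{2} = 21 - 27 = -6$)
$x = - \frac{7}{3}$ ($x = \left(- \frac{1}{3}\right) 7 = - \frac{7}{3} \approx -2.3333$)
$d = 5$ ($d = 1 + 4 = 5$)
$J{\left(I \right)} = \frac{7}{18 I}$ ($J{\left(I \right)} = \frac{\left(- \frac{7}{3}\right) \frac{1}{-6}}{I} = \frac{\left(- \frac{7}{3}\right) \left(- \frac{1}{6}\right)}{I} = \frac{7}{18 I}$)
$A{\left(-1 \right)} J{\left(d \right)} \left(-41\right) = 1 \frac{7}{18 \cdot 5} \left(-41\right) = 1 \cdot \frac{7}{18} \cdot \frac{1}{5} \left(-41\right) = 1 \cdot \frac{7}{90} \left(-41\right) = \frac{7}{90} \left(-41\right) = - \frac{287}{90}$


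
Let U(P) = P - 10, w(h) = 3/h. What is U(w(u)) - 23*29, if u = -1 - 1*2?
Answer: -678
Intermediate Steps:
u = -3 (u = -1 - 2 = -3)
U(P) = -10 + P
U(w(u)) - 23*29 = (-10 + 3/(-3)) - 23*29 = (-10 + 3*(-⅓)) - 667 = (-10 - 1) - 667 = -11 - 667 = -678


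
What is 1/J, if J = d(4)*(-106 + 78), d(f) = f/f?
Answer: -1/28 ≈ -0.035714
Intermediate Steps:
d(f) = 1
J = -28 (J = 1*(-106 + 78) = 1*(-28) = -28)
1/J = 1/(-28) = -1/28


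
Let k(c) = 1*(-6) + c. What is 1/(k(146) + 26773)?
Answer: 1/26913 ≈ 3.7157e-5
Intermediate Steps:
k(c) = -6 + c
1/(k(146) + 26773) = 1/((-6 + 146) + 26773) = 1/(140 + 26773) = 1/26913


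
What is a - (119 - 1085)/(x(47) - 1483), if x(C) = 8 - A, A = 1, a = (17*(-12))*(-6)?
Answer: 300943/246 ≈ 1223.3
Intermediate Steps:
a = 1224 (a = -204*(-6) = 1224)
x(C) = 7 (x(C) = 8 - 1*1 = 8 - 1 = 7)
a - (119 - 1085)/(x(47) - 1483) = 1224 - (119 - 1085)/(7 - 1483) = 1224 - (-966)/(-1476) = 1224 - (-966)*(-1)/1476 = 1224 - 1*161/246 = 1224 - 161/246 = 300943/246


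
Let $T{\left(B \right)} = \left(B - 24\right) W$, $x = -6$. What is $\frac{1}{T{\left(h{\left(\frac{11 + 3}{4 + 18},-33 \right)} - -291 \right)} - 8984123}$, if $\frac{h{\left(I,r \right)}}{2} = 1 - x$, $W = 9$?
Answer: $- \frac{1}{8981594} \approx -1.1134 \cdot 10^{-7}$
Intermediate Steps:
$h{\left(I,r \right)} = 14$ ($h{\left(I,r \right)} = 2 \left(1 - -6\right) = 2 \left(1 + 6\right) = 2 \cdot 7 = 14$)
$T{\left(B \right)} = -216 + 9 B$ ($T{\left(B \right)} = \left(B - 24\right) 9 = \left(-24 + B\right) 9 = -216 + 9 B$)
$\frac{1}{T{\left(h{\left(\frac{11 + 3}{4 + 18},-33 \right)} - -291 \right)} - 8984123} = \frac{1}{\left(-216 + 9 \left(14 - -291\right)\right) - 8984123} = \frac{1}{\left(-216 + 9 \left(14 + 291\right)\right) - 8984123} = \frac{1}{\left(-216 + 9 \cdot 305\right) - 8984123} = \frac{1}{\left(-216 + 2745\right) - 8984123} = \frac{1}{2529 - 8984123} = \frac{1}{-8981594} = - \frac{1}{8981594}$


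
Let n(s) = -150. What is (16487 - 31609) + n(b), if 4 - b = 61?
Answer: -15272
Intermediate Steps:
b = -57 (b = 4 - 1*61 = 4 - 61 = -57)
(16487 - 31609) + n(b) = (16487 - 31609) - 150 = -15122 - 150 = -15272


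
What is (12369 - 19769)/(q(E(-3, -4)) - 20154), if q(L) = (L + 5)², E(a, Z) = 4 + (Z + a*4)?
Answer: 1480/4021 ≈ 0.36807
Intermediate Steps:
E(a, Z) = 4 + Z + 4*a (E(a, Z) = 4 + (Z + 4*a) = 4 + Z + 4*a)
q(L) = (5 + L)²
(12369 - 19769)/(q(E(-3, -4)) - 20154) = (12369 - 19769)/((5 + (4 - 4 + 4*(-3)))² - 20154) = -7400/((5 + (4 - 4 - 12))² - 20154) = -7400/((5 - 12)² - 20154) = -7400/((-7)² - 20154) = -7400/(49 - 20154) = -7400/(-20105) = -7400*(-1/20105) = 1480/4021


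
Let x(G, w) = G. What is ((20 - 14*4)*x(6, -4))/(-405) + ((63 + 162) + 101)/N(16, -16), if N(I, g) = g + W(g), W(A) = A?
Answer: -2317/240 ≈ -9.6542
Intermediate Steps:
N(I, g) = 2*g (N(I, g) = g + g = 2*g)
((20 - 14*4)*x(6, -4))/(-405) + ((63 + 162) + 101)/N(16, -16) = ((20 - 14*4)*6)/(-405) + ((63 + 162) + 101)/((2*(-16))) = ((20 - 56)*6)*(-1/405) + (225 + 101)/(-32) = -36*6*(-1/405) + 326*(-1/32) = -216*(-1/405) - 163/16 = 8/15 - 163/16 = -2317/240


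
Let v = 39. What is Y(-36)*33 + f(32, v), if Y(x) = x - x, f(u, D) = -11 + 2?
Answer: -9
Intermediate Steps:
f(u, D) = -9
Y(x) = 0
Y(-36)*33 + f(32, v) = 0*33 - 9 = 0 - 9 = -9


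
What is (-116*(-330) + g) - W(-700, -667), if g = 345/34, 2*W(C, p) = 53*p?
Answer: 951416/17 ≈ 55966.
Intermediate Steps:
W(C, p) = 53*p/2 (W(C, p) = (53*p)/2 = 53*p/2)
g = 345/34 (g = 345*(1/34) = 345/34 ≈ 10.147)
(-116*(-330) + g) - W(-700, -667) = (-116*(-330) + 345/34) - 53*(-667)/2 = (38280 + 345/34) - 1*(-35351/2) = 1301865/34 + 35351/2 = 951416/17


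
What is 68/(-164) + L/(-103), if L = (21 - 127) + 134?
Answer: -2899/4223 ≈ -0.68648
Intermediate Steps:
L = 28 (L = -106 + 134 = 28)
68/(-164) + L/(-103) = 68/(-164) + 28/(-103) = 68*(-1/164) + 28*(-1/103) = -17/41 - 28/103 = -2899/4223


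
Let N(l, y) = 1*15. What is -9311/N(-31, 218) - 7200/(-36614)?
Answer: -170402477/274605 ≈ -620.54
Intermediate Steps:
N(l, y) = 15
-9311/N(-31, 218) - 7200/(-36614) = -9311/15 - 7200/(-36614) = -9311*1/15 - 7200*(-1/36614) = -9311/15 + 3600/18307 = -170402477/274605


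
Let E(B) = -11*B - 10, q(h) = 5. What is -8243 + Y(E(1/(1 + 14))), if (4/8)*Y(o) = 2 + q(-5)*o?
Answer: -25039/3 ≈ -8346.3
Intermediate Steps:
E(B) = -10 - 11*B
Y(o) = 4 + 10*o (Y(o) = 2*(2 + 5*o) = 4 + 10*o)
-8243 + Y(E(1/(1 + 14))) = -8243 + (4 + 10*(-10 - 11/(1 + 14))) = -8243 + (4 + 10*(-10 - 11/15)) = -8243 + (4 + 10*(-161/15)) = -8243 + (4 - 322/3) = -8243 - 310/3 = -25039/3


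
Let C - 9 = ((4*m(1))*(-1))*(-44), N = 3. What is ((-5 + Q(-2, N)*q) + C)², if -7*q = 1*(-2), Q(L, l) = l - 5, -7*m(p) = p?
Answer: 23104/49 ≈ 471.51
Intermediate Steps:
m(p) = -p/7
Q(L, l) = -5 + l
q = 2/7 (q = -(-2)/7 = -⅐*(-2) = 2/7 ≈ 0.28571)
C = -113/7 (C = 9 + ((4*(-⅐*1))*(-1))*(-44) = 9 + ((4*(-⅐))*(-1))*(-44) = 9 - 4/7*(-1)*(-44) = 9 + (4/7)*(-44) = 9 - 176/7 = -113/7 ≈ -16.143)
((-5 + Q(-2, N)*q) + C)² = ((-5 + (-5 + 3)*(2/7)) - 113/7)² = ((-5 - 2*2/7) - 113/7)² = ((-5 - 4/7) - 113/7)² = (-39/7 - 113/7)² = (-152/7)² = 23104/49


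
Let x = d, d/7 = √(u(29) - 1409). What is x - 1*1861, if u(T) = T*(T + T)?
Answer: -1861 + 7*√273 ≈ -1745.3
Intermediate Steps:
u(T) = 2*T² (u(T) = T*(2*T) = 2*T²)
d = 7*√273 (d = 7*√(2*29² - 1409) = 7*√(2*841 - 1409) = 7*√(1682 - 1409) = 7*√273 ≈ 115.66)
x = 7*√273 ≈ 115.66
x - 1*1861 = 7*√273 - 1*1861 = 7*√273 - 1861 = -1861 + 7*√273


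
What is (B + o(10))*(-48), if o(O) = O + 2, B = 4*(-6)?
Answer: 576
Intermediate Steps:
B = -24
o(O) = 2 + O
(B + o(10))*(-48) = (-24 + (2 + 10))*(-48) = (-24 + 12)*(-48) = -12*(-48) = 576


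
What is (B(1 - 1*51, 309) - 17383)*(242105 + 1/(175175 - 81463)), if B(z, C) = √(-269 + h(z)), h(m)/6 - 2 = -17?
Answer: -394388002997463/93712 + 22688143761*I*√359/93712 ≈ -4.2085e+9 + 4.5872e+6*I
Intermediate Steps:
h(m) = -90 (h(m) = 12 + 6*(-17) = 12 - 102 = -90)
B(z, C) = I*√359 (B(z, C) = √(-269 - 90) = √(-359) = I*√359)
(B(1 - 1*51, 309) - 17383)*(242105 + 1/(175175 - 81463)) = (I*√359 - 17383)*(242105 + 1/(175175 - 81463)) = (-17383 + I*√359)*(242105 + 1/93712) = (-17383 + I*√359)*(22688143761/93712) = -394388002997463/93712 + 22688143761*I*√359/93712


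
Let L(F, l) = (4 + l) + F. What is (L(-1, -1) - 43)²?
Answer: 1681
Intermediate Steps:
L(F, l) = 4 + F + l
(L(-1, -1) - 43)² = ((4 - 1 - 1) - 43)² = (2 - 43)² = (-41)² = 1681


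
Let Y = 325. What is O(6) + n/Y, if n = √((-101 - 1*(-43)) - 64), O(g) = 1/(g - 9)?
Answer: -⅓ + I*√122/325 ≈ -0.33333 + 0.033986*I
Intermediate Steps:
O(g) = 1/(-9 + g)
n = I*√122 (n = √((-101 + 43) - 64) = √(-58 - 64) = √(-122) = I*√122 ≈ 11.045*I)
O(6) + n/Y = 1/(-9 + 6) + (I*√122)/325 = 1/(-3) + (I*√122)*(1/325) = -⅓ + I*√122/325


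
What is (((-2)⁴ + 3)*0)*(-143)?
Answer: 0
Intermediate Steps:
(((-2)⁴ + 3)*0)*(-143) = ((16 + 3)*0)*(-143) = (19*0)*(-143) = 0*(-143) = 0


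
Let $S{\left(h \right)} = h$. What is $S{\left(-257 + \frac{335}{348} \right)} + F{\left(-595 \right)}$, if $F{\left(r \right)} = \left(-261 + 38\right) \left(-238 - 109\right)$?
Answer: $\frac{26839487}{348} \approx 77125.0$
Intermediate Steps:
$F{\left(r \right)} = 77381$ ($F{\left(r \right)} = \left(-223\right) \left(-347\right) = 77381$)
$S{\left(-257 + \frac{335}{348} \right)} + F{\left(-595 \right)} = \left(-257 + \frac{335}{348}\right) + 77381 = - \frac{89101}{348} + 77381 = \frac{26839487}{348}$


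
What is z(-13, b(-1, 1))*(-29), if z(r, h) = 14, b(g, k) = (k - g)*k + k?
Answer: -406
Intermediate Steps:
b(g, k) = k + k*(k - g) (b(g, k) = k*(k - g) + k = k + k*(k - g))
z(-13, b(-1, 1))*(-29) = 14*(-29) = -406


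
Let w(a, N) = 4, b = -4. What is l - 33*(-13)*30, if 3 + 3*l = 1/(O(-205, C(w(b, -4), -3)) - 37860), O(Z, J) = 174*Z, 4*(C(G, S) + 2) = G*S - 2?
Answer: 2838772709/220590 ≈ 12869.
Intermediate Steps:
C(G, S) = -5/2 + G*S/4 (C(G, S) = -2 + (G*S - 2)/4 = -2 + (-2 + G*S)/4 = -2 + (-½ + G*S/4) = -5/2 + G*S/4)
l = -220591/220590 (l = -1 + 1/(3*(174*(-205) - 37860)) = -1 + 1/(3*(-35670 - 37860)) = -1 + (⅓)/(-73530) = -1 + (⅓)*(-1/73530) = -1 - 1/220590 = -220591/220590 ≈ -1.0000)
l - 33*(-13)*30 = -220591/220590 - 33*(-13)*30 = -220591/220590 - (-429)*30 = -220591/220590 - 1*(-12870) = -220591/220590 + 12870 = 2838772709/220590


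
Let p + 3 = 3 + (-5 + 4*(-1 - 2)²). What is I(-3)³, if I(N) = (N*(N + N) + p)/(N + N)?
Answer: -117649/216 ≈ -544.67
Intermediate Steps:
p = 31 (p = -3 + (3 + (-5 + 4*(-1 - 2)²)) = -3 + (3 + (-5 + 4*(-3)²)) = -3 + (3 + (-5 + 4*9)) = -3 + (3 + (-5 + 36)) = -3 + (3 + 31) = -3 + 34 = 31)
I(N) = (31 + 2*N²)/(2*N) (I(N) = (N*(N + N) + 31)/(N + N) = (N*(2*N) + 31)/((2*N)) = (2*N² + 31)*(1/(2*N)) = (31 + 2*N²)*(1/(2*N)) = (31 + 2*N²)/(2*N))
I(-3)³ = (-3 + (31/2)/(-3))³ = (-3 + (31/2)*(-⅓))³ = (-3 - 31/6)³ = (-49/6)³ = -117649/216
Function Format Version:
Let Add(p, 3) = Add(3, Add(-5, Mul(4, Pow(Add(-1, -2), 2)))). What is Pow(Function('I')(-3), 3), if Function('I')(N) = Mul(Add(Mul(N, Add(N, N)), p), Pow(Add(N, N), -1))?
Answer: Rational(-117649, 216) ≈ -544.67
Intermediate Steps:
p = 31 (p = Add(-3, Add(3, Add(-5, Mul(4, Pow(Add(-1, -2), 2))))) = Add(-3, Add(3, Add(-5, Mul(4, Pow(-3, 2))))) = Add(-3, Add(3, Add(-5, Mul(4, 9)))) = Add(-3, Add(3, Add(-5, 36))) = Add(-3, Add(3, 31)) = Add(-3, 34) = 31)
Function('I')(N) = Mul(Rational(1, 2), Pow(N, -1), Add(31, Mul(2, Pow(N, 2)))) (Function('I')(N) = Mul(Add(Mul(N, Add(N, N)), 31), Pow(Add(N, N), -1)) = Mul(Add(Mul(N, Mul(2, N)), 31), Pow(Mul(2, N), -1)) = Mul(Add(Mul(2, Pow(N, 2)), 31), Mul(Rational(1, 2), Pow(N, -1))) = Mul(Add(31, Mul(2, Pow(N, 2))), Mul(Rational(1, 2), Pow(N, -1))) = Mul(Rational(1, 2), Pow(N, -1), Add(31, Mul(2, Pow(N, 2)))))
Pow(Function('I')(-3), 3) = Pow(Add(-3, Mul(Rational(31, 2), Pow(-3, -1))), 3) = Pow(Add(-3, Mul(Rational(31, 2), Rational(-1, 3))), 3) = Pow(Add(-3, Rational(-31, 6)), 3) = Pow(Rational(-49, 6), 3) = Rational(-117649, 216)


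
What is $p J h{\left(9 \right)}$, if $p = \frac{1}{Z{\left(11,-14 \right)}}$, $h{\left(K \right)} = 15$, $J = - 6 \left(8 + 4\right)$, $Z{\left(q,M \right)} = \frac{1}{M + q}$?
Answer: $3240$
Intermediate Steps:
$J = -72$ ($J = \left(-6\right) 12 = -72$)
$p = -3$ ($p = \frac{1}{\frac{1}{-14 + 11}} = \frac{1}{\frac{1}{-3}} = \frac{1}{- \frac{1}{3}} = -3$)
$p J h{\left(9 \right)} = \left(-3\right) \left(-72\right) 15 = 216 \cdot 15 = 3240$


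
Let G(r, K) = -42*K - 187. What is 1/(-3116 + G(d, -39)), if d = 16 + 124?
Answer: -1/1665 ≈ -0.00060060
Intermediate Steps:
d = 140
G(r, K) = -187 - 42*K
1/(-3116 + G(d, -39)) = 1/(-3116 + (-187 - 42*(-39))) = 1/(-3116 + (-187 + 1638)) = 1/(-3116 + 1451) = 1/(-1665) = -1/1665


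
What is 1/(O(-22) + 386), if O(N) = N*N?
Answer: 1/870 ≈ 0.0011494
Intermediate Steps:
O(N) = N²
1/(O(-22) + 386) = 1/((-22)² + 386) = 1/(484 + 386) = 1/870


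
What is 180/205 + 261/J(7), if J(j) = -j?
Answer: -10449/287 ≈ -36.408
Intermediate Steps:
180/205 + 261/J(7) = 180/205 + 261/((-1*7)) = 180*(1/205) + 261/(-7) = 36/41 + 261*(-⅐) = 36/41 - 261/7 = -10449/287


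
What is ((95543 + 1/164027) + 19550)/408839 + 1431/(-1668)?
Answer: -21491554840809/37285712867068 ≈ -0.57640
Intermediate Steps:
((95543 + 1/164027) + 19550)/408839 + 1431/(-1668) = ((95543 + 1/164027) + 19550)*(1/408839) + 1431*(-1/1668) = (15671631662/164027 + 19550)*(1/408839) - 477/556 = (18878359512/164027)*(1/408839) - 477/556 = 18878359512/67060634653 - 477/556 = -21491554840809/37285712867068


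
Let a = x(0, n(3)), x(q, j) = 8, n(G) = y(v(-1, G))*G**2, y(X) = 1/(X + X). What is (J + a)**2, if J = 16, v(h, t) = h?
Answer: 576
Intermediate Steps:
y(X) = 1/(2*X)
n(G) = -G**2/2 (n(G) = ((1/2)/(-1))*G**2 = ((1/2)*(-1))*G**2 = -G**2/2)
a = 8
(J + a)**2 = (16 + 8)**2 = 24**2 = 576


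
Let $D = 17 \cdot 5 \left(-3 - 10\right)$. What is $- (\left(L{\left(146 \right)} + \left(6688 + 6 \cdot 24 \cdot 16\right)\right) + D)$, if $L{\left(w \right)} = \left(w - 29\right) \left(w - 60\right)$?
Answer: $-17949$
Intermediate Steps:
$L{\left(w \right)} = \left(-60 + w\right) \left(-29 + w\right)$ ($L{\left(w \right)} = \left(-29 + w\right) \left(-60 + w\right) = \left(-60 + w\right) \left(-29 + w\right)$)
$D = -1105$ ($D = 85 \left(-3 - 10\right) = 85 \left(-13\right) = -1105$)
$- (\left(L{\left(146 \right)} + \left(6688 + 6 \cdot 24 \cdot 16\right)\right) + D) = - (\left(\left(1740 + 146^{2} - 12994\right) + \left(6688 + 6 \cdot 24 \cdot 16\right)\right) - 1105) = - (\left(\left(1740 + 21316 - 12994\right) + \left(6688 + 144 \cdot 16\right)\right) - 1105) = - (\left(10062 + \left(6688 + 2304\right)\right) - 1105) = - (\left(10062 + 8992\right) - 1105) = - (19054 - 1105) = \left(-1\right) 17949 = -17949$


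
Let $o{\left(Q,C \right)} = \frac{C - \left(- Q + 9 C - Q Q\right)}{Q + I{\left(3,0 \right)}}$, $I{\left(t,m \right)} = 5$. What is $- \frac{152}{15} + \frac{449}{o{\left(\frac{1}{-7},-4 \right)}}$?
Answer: $\frac{682753}{11715} \approx 58.28$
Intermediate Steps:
$o{\left(Q,C \right)} = \frac{Q + Q^{2} - 8 C}{5 + Q}$ ($o{\left(Q,C \right)} = \frac{C - \left(- Q + 9 C - Q Q\right)}{Q + 5} = \frac{C - \left(- Q - Q^{2} + 9 C\right)}{5 + Q} = \frac{C + \left(Q + Q^{2} - 9 C\right)}{5 + Q} = \frac{Q + Q^{2} - 8 C}{5 + Q}$)
$- \frac{152}{15} + \frac{449}{o{\left(\frac{1}{-7},-4 \right)}} = - \frac{152}{15} + \frac{449}{\frac{1}{5 + \frac{1}{-7}} \left(\frac{1}{-7} + \left(\frac{1}{-7}\right)^{2} - -32\right)} = \left(-152\right) \frac{1}{15} + \frac{449}{\frac{1}{5 - \frac{1}{7}} \left(- \frac{1}{7} + \left(- \frac{1}{7}\right)^{2} + 32\right)} = - \frac{152}{15} + \frac{449}{\frac{1}{\frac{34}{7}} \left(- \frac{1}{7} + \frac{1}{49} + 32\right)} = - \frac{152}{15} + \frac{449}{\frac{7}{34} \cdot \frac{1562}{49}} = - \frac{152}{15} + \frac{449}{\frac{781}{119}} = - \frac{152}{15} + 449 \cdot \frac{119}{781} = - \frac{152}{15} + \frac{53431}{781} = \frac{682753}{11715}$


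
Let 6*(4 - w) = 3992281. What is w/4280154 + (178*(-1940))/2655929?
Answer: -19471287817433/68206710798396 ≈ -0.28547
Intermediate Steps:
w = -3992257/6 (w = 4 - ⅙*3992281 = 4 - 3992281/6 = -3992257/6 ≈ -6.6538e+5)
w/4280154 + (178*(-1940))/2655929 = -3992257/6/4280154 + (178*(-1940))/2655929 = -3992257/6*1/4280154 - 345320*1/2655929 = -3992257/25680924 - 345320/2655929 = -19471287817433/68206710798396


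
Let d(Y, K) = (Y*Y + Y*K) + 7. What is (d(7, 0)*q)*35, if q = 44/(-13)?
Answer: -86240/13 ≈ -6633.8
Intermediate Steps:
d(Y, K) = 7 + Y² + K*Y (d(Y, K) = (Y² + K*Y) + 7 = 7 + Y² + K*Y)
q = -44/13 (q = 44*(-1/13) = -44/13 ≈ -3.3846)
(d(7, 0)*q)*35 = ((7 + 7² + 0*7)*(-44/13))*35 = ((7 + 49 + 0)*(-44/13))*35 = (56*(-44/13))*35 = -2464/13*35 = -86240/13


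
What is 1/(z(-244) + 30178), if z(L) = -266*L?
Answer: 1/95082 ≈ 1.0517e-5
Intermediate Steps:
1/(z(-244) + 30178) = 1/(-266*(-244) + 30178) = 1/(64904 + 30178) = 1/95082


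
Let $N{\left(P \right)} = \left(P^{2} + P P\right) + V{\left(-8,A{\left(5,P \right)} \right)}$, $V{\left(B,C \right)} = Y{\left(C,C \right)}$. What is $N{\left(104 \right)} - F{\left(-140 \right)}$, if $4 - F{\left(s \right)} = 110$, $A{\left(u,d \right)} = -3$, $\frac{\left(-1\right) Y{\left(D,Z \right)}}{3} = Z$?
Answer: $21747$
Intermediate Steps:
$Y{\left(D,Z \right)} = - 3 Z$
$V{\left(B,C \right)} = - 3 C$
$N{\left(P \right)} = 9 + 2 P^{2}$ ($N{\left(P \right)} = \left(P^{2} + P P\right) - -9 = \left(P^{2} + P^{2}\right) + 9 = 2 P^{2} + 9 = 9 + 2 P^{2}$)
$F{\left(s \right)} = -106$ ($F{\left(s \right)} = 4 - 110 = -106$)
$N{\left(104 \right)} - F{\left(-140 \right)} = \left(9 + 2 \cdot 104^{2}\right) - -106 = \left(9 + 2 \cdot 10816\right) + 106 = \left(9 + 21632\right) + 106 = 21641 + 106 = 21747$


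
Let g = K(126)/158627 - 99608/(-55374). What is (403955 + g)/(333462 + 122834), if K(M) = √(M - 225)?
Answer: 11184351889/12633467352 + 3*I*√11/72380865592 ≈ 0.8853 + 1.3747e-10*I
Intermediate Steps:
K(M) = √(-225 + M)
g = 49804/27687 + 3*I*√11/158627 (g = √(-225 + 126)/158627 - 99608/(-55374) = √(-99)*(1/158627) - 99608*(-1/55374) = (3*I*√11)*(1/158627) + 49804/27687 = 3*I*√11/158627 + 49804/27687 = 49804/27687 + 3*I*√11/158627 ≈ 1.7988 + 6.2725e-5*I)
(403955 + g)/(333462 + 122834) = (403955 + (49804/27687 + 3*I*√11/158627))/(333462 + 122834) = (11184351889/27687 + 3*I*√11/158627)/456296 = (11184351889/27687 + 3*I*√11/158627)*(1/456296) = 11184351889/12633467352 + 3*I*√11/72380865592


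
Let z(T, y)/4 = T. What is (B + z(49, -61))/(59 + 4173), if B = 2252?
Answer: 306/529 ≈ 0.57845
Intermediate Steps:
z(T, y) = 4*T
(B + z(49, -61))/(59 + 4173) = (2252 + 4*49)/(59 + 4173) = (2252 + 196)/4232 = 2448*(1/4232) = 306/529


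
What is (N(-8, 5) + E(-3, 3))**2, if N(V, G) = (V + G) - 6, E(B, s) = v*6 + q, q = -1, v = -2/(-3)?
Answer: 36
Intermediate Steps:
v = 2/3 (v = -2*(-1/3) = 2/3 ≈ 0.66667)
E(B, s) = 3 (E(B, s) = (2/3)*6 - 1 = 4 - 1 = 3)
N(V, G) = -6 + G + V (N(V, G) = (G + V) - 6 = -6 + G + V)
(N(-8, 5) + E(-3, 3))**2 = ((-6 + 5 - 8) + 3)**2 = (-9 + 3)**2 = (-6)**2 = 36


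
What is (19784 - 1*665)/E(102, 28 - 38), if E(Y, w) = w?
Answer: -19119/10 ≈ -1911.9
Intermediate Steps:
(19784 - 1*665)/E(102, 28 - 38) = (19784 - 1*665)/(28 - 38) = (19784 - 665)/(-10) = 19119*(-⅒) = -19119/10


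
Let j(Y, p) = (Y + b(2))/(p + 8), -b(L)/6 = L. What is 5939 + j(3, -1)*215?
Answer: 39638/7 ≈ 5662.6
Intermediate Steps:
b(L) = -6*L
j(Y, p) = (-12 + Y)/(8 + p) (j(Y, p) = (Y - 6*2)/(p + 8) = (Y - 12)/(8 + p) = (-12 + Y)/(8 + p))
5939 + j(3, -1)*215 = 5939 + ((-12 + 3)/(8 - 1))*215 = 5939 + (-9/7)*215 = 5939 + ((1/7)*(-9))*215 = 5939 - 9/7*215 = 5939 - 1935/7 = 39638/7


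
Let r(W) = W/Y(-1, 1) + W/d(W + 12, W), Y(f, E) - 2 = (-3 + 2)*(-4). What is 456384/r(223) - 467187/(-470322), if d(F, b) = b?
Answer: 429330533237/35901246 ≈ 11959.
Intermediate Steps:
Y(f, E) = 6 (Y(f, E) = 2 + (-3 + 2)*(-4) = 2 - 1*(-4) = 2 + 4 = 6)
r(W) = 1 + W/6 (r(W) = W/6 + W/W = W*(⅙) + 1 = W/6 + 1 = 1 + W/6)
456384/r(223) - 467187/(-470322) = 456384/(1 + (⅙)*223) - 467187/(-470322) = 456384/(1 + 223/6) - 467187*(-1/470322) = 456384/(229/6) + 155729/156774 = 456384*(6/229) + 155729/156774 = 2738304/229 + 155729/156774 = 429330533237/35901246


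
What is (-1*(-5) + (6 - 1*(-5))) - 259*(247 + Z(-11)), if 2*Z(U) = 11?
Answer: -130763/2 ≈ -65382.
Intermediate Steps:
Z(U) = 11/2 (Z(U) = (1/2)*11 = 11/2)
(-1*(-5) + (6 - 1*(-5))) - 259*(247 + Z(-11)) = (-1*(-5) + (6 - 1*(-5))) - 259*(247 + 11/2) = (5 + (6 + 5)) - 259*505/2 = (5 + 11) - 130795/2 = 16 - 130795/2 = -130763/2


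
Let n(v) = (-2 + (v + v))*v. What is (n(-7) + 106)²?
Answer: 47524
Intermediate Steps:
n(v) = v*(-2 + 2*v) (n(v) = (-2 + 2*v)*v = v*(-2 + 2*v))
(n(-7) + 106)² = (2*(-7)*(-1 - 7) + 106)² = (2*(-7)*(-8) + 106)² = (112 + 106)² = 218² = 47524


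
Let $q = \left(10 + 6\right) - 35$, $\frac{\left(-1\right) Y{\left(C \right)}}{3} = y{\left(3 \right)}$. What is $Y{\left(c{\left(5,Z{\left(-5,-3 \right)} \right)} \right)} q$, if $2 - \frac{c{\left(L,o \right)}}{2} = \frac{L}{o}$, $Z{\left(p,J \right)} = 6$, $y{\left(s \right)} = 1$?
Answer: $57$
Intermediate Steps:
$c{\left(L,o \right)} = 4 - \frac{2 L}{o}$ ($c{\left(L,o \right)} = 4 - 2 \frac{L}{o} = 4 - \frac{2 L}{o}$)
$Y{\left(C \right)} = -3$ ($Y{\left(C \right)} = \left(-3\right) 1 = -3$)
$q = -19$ ($q = 16 - 35 = -19$)
$Y{\left(c{\left(5,Z{\left(-5,-3 \right)} \right)} \right)} q = \left(-3\right) \left(-19\right) = 57$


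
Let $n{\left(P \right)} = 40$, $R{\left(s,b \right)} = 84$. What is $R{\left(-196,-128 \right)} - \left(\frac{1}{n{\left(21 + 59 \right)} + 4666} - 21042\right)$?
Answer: $\frac{99418955}{4706} \approx 21126.0$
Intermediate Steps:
$R{\left(-196,-128 \right)} - \left(\frac{1}{n{\left(21 + 59 \right)} + 4666} - 21042\right) = 84 - \left(\frac{1}{40 + 4666} - 21042\right) = 84 - \left(\frac{1}{4706} - 21042\right) = 84 - - \frac{99023651}{4706} = 84 + \frac{99023651}{4706} = \frac{99418955}{4706}$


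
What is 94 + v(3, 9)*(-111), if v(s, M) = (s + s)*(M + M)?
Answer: -11894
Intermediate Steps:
v(s, M) = 4*M*s (v(s, M) = (2*s)*(2*M) = 4*M*s)
94 + v(3, 9)*(-111) = 94 + (4*9*3)*(-111) = 94 + 108*(-111) = 94 - 11988 = -11894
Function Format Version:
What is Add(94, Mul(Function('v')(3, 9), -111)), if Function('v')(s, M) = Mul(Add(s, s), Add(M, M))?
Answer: -11894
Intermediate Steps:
Function('v')(s, M) = Mul(4, M, s) (Function('v')(s, M) = Mul(Mul(2, s), Mul(2, M)) = Mul(4, M, s))
Add(94, Mul(Function('v')(3, 9), -111)) = Add(94, Mul(Mul(4, 9, 3), -111)) = Add(94, Mul(108, -111)) = Add(94, -11988) = -11894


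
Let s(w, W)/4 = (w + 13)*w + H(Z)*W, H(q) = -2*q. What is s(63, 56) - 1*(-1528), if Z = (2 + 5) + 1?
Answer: 17096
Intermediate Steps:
Z = 8 (Z = 7 + 1 = 8)
s(w, W) = -64*W + 4*w*(13 + w) (s(w, W) = 4*((w + 13)*w + (-2*8)*W) = 4*((13 + w)*w - 16*W) = 4*(w*(13 + w) - 16*W) = 4*(-16*W + w*(13 + w)) = -64*W + 4*w*(13 + w))
s(63, 56) - 1*(-1528) = (-64*56 + 4*63² + 52*63) - 1*(-1528) = (-3584 + 4*3969 + 3276) + 1528 = (-3584 + 15876 + 3276) + 1528 = 15568 + 1528 = 17096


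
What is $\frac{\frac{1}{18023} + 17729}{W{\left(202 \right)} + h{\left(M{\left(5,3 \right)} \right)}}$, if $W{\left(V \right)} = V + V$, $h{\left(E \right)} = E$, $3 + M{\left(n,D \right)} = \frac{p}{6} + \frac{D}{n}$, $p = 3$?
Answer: $\frac{3195297680}{72470483} \approx 44.091$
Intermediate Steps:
$M{\left(n,D \right)} = - \frac{5}{2} + \frac{D}{n}$ ($M{\left(n,D \right)} = -3 + \left(\frac{3}{6} + \frac{D}{n}\right) = -3 + \left(3 \cdot \frac{1}{6} + \frac{D}{n}\right) = -3 + \left(\frac{1}{2} + \frac{D}{n}\right) = - \frac{5}{2} + \frac{D}{n}$)
$W{\left(V \right)} = 2 V$
$\frac{\frac{1}{18023} + 17729}{W{\left(202 \right)} + h{\left(M{\left(5,3 \right)} \right)}} = \frac{\frac{1}{18023} + 17729}{2 \cdot 202 - \left(\frac{5}{2} - \frac{3}{5}\right)} = \frac{\frac{1}{18023} + 17729}{404 + \left(- \frac{5}{2} + 3 \cdot \frac{1}{5}\right)} = \frac{319529768}{18023 \left(404 + \left(- \frac{5}{2} + \frac{3}{5}\right)\right)} = \frac{319529768}{18023 \left(404 - \frac{19}{10}\right)} = \frac{319529768}{18023 \cdot \frac{4021}{10}} = \frac{319529768}{18023} \cdot \frac{10}{4021} = \frac{3195297680}{72470483}$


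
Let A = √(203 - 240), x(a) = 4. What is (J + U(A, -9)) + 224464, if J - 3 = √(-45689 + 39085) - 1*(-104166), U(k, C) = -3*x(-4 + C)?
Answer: 328621 + 2*I*√1651 ≈ 3.2862e+5 + 81.265*I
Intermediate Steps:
A = I*√37 (A = √(-37) = I*√37 ≈ 6.0828*I)
U(k, C) = -12 (U(k, C) = -3*4 = -12)
J = 104169 + 2*I*√1651 (J = 3 + (√(-45689 + 39085) - 1*(-104166)) = 3 + (√(-6604) + 104166) = 3 + (2*I*√1651 + 104166) = 3 + (104166 + 2*I*√1651) = 104169 + 2*I*√1651 ≈ 1.0417e+5 + 81.265*I)
(J + U(A, -9)) + 224464 = ((104169 + 2*I*√1651) - 12) + 224464 = (104157 + 2*I*√1651) + 224464 = 328621 + 2*I*√1651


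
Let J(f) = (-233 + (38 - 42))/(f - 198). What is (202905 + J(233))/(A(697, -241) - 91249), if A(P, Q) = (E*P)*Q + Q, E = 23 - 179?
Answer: 3550719/456976135 ≈ 0.0077700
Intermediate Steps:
E = -156
A(P, Q) = Q - 156*P*Q (A(P, Q) = (-156*P)*Q + Q = -156*P*Q + Q = Q - 156*P*Q)
J(f) = -237/(-198 + f) (J(f) = (-233 - 4)/(-198 + f) = -237/(-198 + f))
(202905 + J(233))/(A(697, -241) - 91249) = (202905 - 237/(-198 + 233))/(-241*(1 - 156*697) - 91249) = (202905 - 237/35)/(-241*(1 - 108732) - 91249) = (202905 - 237*1/35)/(-241*(-108731) - 91249) = (202905 - 237/35)/(26204171 - 91249) = (7101438/35)/26112922 = (7101438/35)*(1/26112922) = 3550719/456976135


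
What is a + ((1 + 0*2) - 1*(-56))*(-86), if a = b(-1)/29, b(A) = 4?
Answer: -142154/29 ≈ -4901.9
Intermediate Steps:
a = 4/29 ≈ 0.13793
a + ((1 + 0*2) - 1*(-56))*(-86) = 4/29 + ((1 + 0*2) - 1*(-56))*(-86) = 4/29 + ((1 + 0) + 56)*(-86) = 4/29 + (1 + 56)*(-86) = 4/29 + 57*(-86) = 4/29 - 4902 = -142154/29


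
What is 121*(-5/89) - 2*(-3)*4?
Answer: 1531/89 ≈ 17.202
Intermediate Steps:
121*(-5/89) - 2*(-3)*4 = 121*(-5*1/89) + 6*4 = 121*(-5/89) + 24 = -605/89 + 24 = 1531/89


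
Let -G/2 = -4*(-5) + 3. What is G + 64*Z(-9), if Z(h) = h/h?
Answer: 18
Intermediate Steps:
Z(h) = 1
G = -46 (G = -2*(-4*(-5) + 3) = -2*(20 + 3) = -2*23 = -46)
G + 64*Z(-9) = -46 + 64*1 = -46 + 64 = 18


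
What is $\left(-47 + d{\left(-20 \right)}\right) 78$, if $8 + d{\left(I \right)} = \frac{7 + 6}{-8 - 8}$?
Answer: $- \frac{34827}{8} \approx -4353.4$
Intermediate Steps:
$d{\left(I \right)} = - \frac{141}{16}$ ($d{\left(I \right)} = -8 + \frac{7 + 6}{-8 - 8} = -8 + \frac{13}{-16} = -8 + 13 \left(- \frac{1}{16}\right) = -8 - \frac{13}{16} = - \frac{141}{16}$)
$\left(-47 + d{\left(-20 \right)}\right) 78 = \left(-47 - \frac{141}{16}\right) 78 = \left(- \frac{893}{16}\right) 78 = - \frac{34827}{8}$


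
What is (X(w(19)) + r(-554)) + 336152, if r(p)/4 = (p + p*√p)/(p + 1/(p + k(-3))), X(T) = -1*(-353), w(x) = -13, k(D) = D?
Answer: 103839610707/308579 + 1234312*I*√554/308579 ≈ 3.3651e+5 + 94.149*I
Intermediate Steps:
X(T) = 353
r(p) = 4*(p + p^(3/2))/(p + 1/(-3 + p)) (r(p) = 4*((p + p*√p)/(p + 1/(p - 3))) = 4*((p + p^(3/2))/(p + 1/(-3 + p))) = 4*(p + p^(3/2))/(p + 1/(-3 + p)))
(X(w(19)) + r(-554)) + 336152 = (353 + 4*((-554)² + (-554)^(5/2) - 3*(-554) - (-1662)*I*√554)/(1 + (-554)² - 3*(-554))) + 336152 = (353 + 4*(306916 + 306916*I*√554 + 1662 - (-1662)*I*√554)/(1 + 306916 + 1662)) + 336152 = (353 + 4*(306916 + 306916*I*√554 + 1662 + 1662*I*√554)/308579) + 336152 = (353 + 4*(1/308579)*(308578 + 308578*I*√554)) + 336152 = (353 + (1234312/308579 + 1234312*I*√554/308579)) + 336152 = (110162699/308579 + 1234312*I*√554/308579) + 336152 = 103839610707/308579 + 1234312*I*√554/308579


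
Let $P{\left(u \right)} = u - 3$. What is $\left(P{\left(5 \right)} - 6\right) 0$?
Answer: $0$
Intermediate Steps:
$P{\left(u \right)} = -3 + u$
$\left(P{\left(5 \right)} - 6\right) 0 = \left(\left(-3 + 5\right) - 6\right) 0 = \left(2 - 6\right) 0 = \left(-4\right) 0 = 0$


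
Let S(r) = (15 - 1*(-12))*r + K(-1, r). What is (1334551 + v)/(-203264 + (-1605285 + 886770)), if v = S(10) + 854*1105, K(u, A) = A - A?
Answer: -2278491/921779 ≈ -2.4718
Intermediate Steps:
K(u, A) = 0
S(r) = 27*r (S(r) = (15 - 1*(-12))*r + 0 = (15 + 12)*r + 0 = 27*r + 0 = 27*r)
v = 943940 (v = 27*10 + 854*1105 = 270 + 943670 = 943940)
(1334551 + v)/(-203264 + (-1605285 + 886770)) = (1334551 + 943940)/(-203264 + (-1605285 + 886770)) = 2278491/(-203264 - 718515) = 2278491/(-921779) = 2278491*(-1/921779) = -2278491/921779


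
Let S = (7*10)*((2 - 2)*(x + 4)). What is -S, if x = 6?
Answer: 0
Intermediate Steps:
S = 0 (S = (7*10)*((2 - 2)*(6 + 4)) = 70*(0*10) = 70*0 = 0)
-S = -1*0 = 0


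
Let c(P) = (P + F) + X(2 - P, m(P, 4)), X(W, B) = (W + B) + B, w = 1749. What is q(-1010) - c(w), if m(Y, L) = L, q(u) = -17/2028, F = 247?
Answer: -521213/2028 ≈ -257.01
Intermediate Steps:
q(u) = -17/2028 (q(u) = -17*1/2028 = -17/2028)
X(W, B) = W + 2*B (X(W, B) = (B + W) + B = W + 2*B)
c(P) = 257 (c(P) = (P + 247) + ((2 - P) + 2*4) = (247 + P) + ((2 - P) + 8) = (247 + P) + (10 - P) = 257)
q(-1010) - c(w) = -17/2028 - 1*257 = -17/2028 - 257 = -521213/2028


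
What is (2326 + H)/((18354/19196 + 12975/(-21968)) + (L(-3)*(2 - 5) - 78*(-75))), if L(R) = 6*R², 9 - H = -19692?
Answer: 2322183963664/599692702359 ≈ 3.8723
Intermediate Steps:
H = 19701 (H = 9 - 1*(-19692) = 9 + 19692 = 19701)
(2326 + H)/((18354/19196 + 12975/(-21968)) + (L(-3)*(2 - 5) - 78*(-75))) = (2326 + 19701)/((18354/19196 + 12975/(-21968)) + ((6*(-3)²)*(2 - 5) - 78*(-75))) = 22027/((18354*(1/19196) + 12975*(-1/21968)) + ((6*9)*(-3) + 5850)) = 22027/((9177/9598 - 12975/21968) + (54*(-3) + 5850)) = 22027/(38533143/105424432 + (-162 + 5850)) = 22027/(38533143/105424432 + 5688) = 22027/(599692702359/105424432) = 22027*(105424432/599692702359) = 2322183963664/599692702359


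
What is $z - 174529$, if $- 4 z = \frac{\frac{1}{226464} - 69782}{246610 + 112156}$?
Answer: $- \frac{56720222146518337}{324990333696} \approx -1.7453 \cdot 10^{5}$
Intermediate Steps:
$z = \frac{15803110847}{324990333696}$ ($z = - \frac{\left(\frac{1}{226464} - 69782\right) \frac{1}{246610 + 112156}}{4} = - \frac{\left(\frac{1}{226464} - 69782\right) \frac{1}{358766}}{4} = - \frac{\left(- \frac{15803110847}{226464}\right) \frac{1}{358766}}{4} = \left(- \frac{1}{4}\right) \left(- \frac{15803110847}{81247583424}\right) = \frac{15803110847}{324990333696} \approx 0.048626$)
$z - 174529 = \frac{15803110847}{324990333696} - 174529 = - \frac{56720222146518337}{324990333696}$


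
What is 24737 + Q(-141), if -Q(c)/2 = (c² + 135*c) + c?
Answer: 23327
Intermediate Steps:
Q(c) = -272*c - 2*c² (Q(c) = -2*((c² + 135*c) + c) = -2*(c² + 136*c) = -272*c - 2*c²)
24737 + Q(-141) = 24737 - 2*(-141)*(136 - 141) = 24737 - 2*(-141)*(-5) = 24737 - 1410 = 23327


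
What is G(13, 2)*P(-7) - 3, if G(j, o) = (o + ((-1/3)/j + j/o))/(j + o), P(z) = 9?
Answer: 271/130 ≈ 2.0846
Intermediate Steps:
G(j, o) = (o - 1/(3*j) + j/o)/(j + o) (G(j, o) = (o + ((-1*⅓)/j + j/o))/(j + o) = (o + (-1/(3*j) + j/o))/(j + o) = (o - 1/(3*j) + j/o)/(j + o))
G(13, 2)*P(-7) - 3 = ((13² - ⅓*2 + 13*2²)/(13*2*(13 + 2)))*9 - 3 = ((1/13)*(½)*(169 - ⅔ + 13*4)/15)*9 - 3 = ((1/13)*(½)*(1/15)*(169 - ⅔ + 52))*9 - 3 = ((1/13)*(½)*(1/15)*(661/3))*9 - 3 = (661/1170)*9 - 3 = 661/130 - 3 = 271/130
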